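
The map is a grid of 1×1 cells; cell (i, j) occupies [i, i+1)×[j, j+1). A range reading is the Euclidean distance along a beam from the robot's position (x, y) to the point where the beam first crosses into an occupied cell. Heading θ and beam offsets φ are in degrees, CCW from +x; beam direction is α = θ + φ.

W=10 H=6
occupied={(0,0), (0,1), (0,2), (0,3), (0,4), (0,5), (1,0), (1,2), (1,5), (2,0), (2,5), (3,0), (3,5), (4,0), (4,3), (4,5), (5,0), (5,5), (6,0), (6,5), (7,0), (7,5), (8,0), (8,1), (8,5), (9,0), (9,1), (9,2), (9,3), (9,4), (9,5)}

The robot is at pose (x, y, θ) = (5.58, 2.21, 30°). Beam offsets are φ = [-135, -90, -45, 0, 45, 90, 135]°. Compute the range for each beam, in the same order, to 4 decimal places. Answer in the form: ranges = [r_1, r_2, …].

ranges = [1.2527, 1.3972, 2.5054, 3.9491, 2.8884, 1.1600, 4.7416]

beam 1: φ=-135°, α=255°
  dir = (cos 255°, sin 255°) = (-0.2588, -0.9659); from cell (5,2)
  next x-line at t=2.2409, next y-line at t=0.2174; Δt_x=3.8637, Δt_y=1.0353
    y: enter (5,1) at t=0.2174
    y: enter (5,0) at t=1.2527 ← occupied
  → r_1 = 1.2527
beam 2: φ=-90°, α=300°
  dir = (cos 300°, sin 300°) = (0.5000, -0.8660); from cell (5,2)
  next x-line at t=0.8400, next y-line at t=0.2425; Δt_x=2.0000, Δt_y=1.1547
    y: enter (5,1) at t=0.2425
    x: enter (6,1) at t=0.8400
    y: enter (6,0) at t=1.3972 ← occupied
  → r_2 = 1.3972
beam 3: φ=-45°, α=345°
  dir = (cos 345°, sin 345°) = (0.9659, -0.2588); from cell (5,2)
  next x-line at t=0.4348, next y-line at t=0.8114; Δt_x=1.0353, Δt_y=3.8637
    x: enter (6,2) at t=0.4348
    y: enter (6,1) at t=0.8114
    x: enter (7,1) at t=1.4701
    x: enter (8,1) at t=2.5054 ← occupied
  → r_3 = 2.5054
beam 4: φ=0°, α=30°
  dir = (cos 30°, sin 30°) = (0.8660, 0.5000); from cell (5,2)
  next x-line at t=0.4850, next y-line at t=1.5800; Δt_x=1.1547, Δt_y=2.0000
    x: enter (6,2) at t=0.4850
    y: enter (6,3) at t=1.5800
    x: enter (7,3) at t=1.6397
    x: enter (8,3) at t=2.7944
    y: enter (8,4) at t=3.5800
    x: enter (9,4) at t=3.9491 ← occupied
  → r_4 = 3.9491
beam 5: φ=45°, α=75°
  dir = (cos 75°, sin 75°) = (0.2588, 0.9659); from cell (5,2)
  next x-line at t=1.6228, next y-line at t=0.8179; Δt_x=3.8637, Δt_y=1.0353
    y: enter (5,3) at t=0.8179
    x: enter (6,3) at t=1.6228
    y: enter (6,4) at t=1.8531
    y: enter (6,5) at t=2.8884 ← occupied
  → r_5 = 2.8884
beam 6: φ=90°, α=120°
  dir = (cos 120°, sin 120°) = (-0.5000, 0.8660); from cell (5,2)
  next x-line at t=1.1600, next y-line at t=0.9122; Δt_x=2.0000, Δt_y=1.1547
    y: enter (5,3) at t=0.9122
    x: enter (4,3) at t=1.1600 ← occupied
  → r_6 = 1.1600
beam 7: φ=135°, α=165°
  dir = (cos 165°, sin 165°) = (-0.9659, 0.2588); from cell (5,2)
  next x-line at t=0.6005, next y-line at t=3.0523; Δt_x=1.0353, Δt_y=3.8637
    x: enter (4,2) at t=0.6005
    x: enter (3,2) at t=1.6357
    x: enter (2,2) at t=2.6710
    y: enter (2,3) at t=3.0523
    x: enter (1,3) at t=3.7063
    x: enter (0,3) at t=4.7416 ← occupied
  → r_7 = 4.7416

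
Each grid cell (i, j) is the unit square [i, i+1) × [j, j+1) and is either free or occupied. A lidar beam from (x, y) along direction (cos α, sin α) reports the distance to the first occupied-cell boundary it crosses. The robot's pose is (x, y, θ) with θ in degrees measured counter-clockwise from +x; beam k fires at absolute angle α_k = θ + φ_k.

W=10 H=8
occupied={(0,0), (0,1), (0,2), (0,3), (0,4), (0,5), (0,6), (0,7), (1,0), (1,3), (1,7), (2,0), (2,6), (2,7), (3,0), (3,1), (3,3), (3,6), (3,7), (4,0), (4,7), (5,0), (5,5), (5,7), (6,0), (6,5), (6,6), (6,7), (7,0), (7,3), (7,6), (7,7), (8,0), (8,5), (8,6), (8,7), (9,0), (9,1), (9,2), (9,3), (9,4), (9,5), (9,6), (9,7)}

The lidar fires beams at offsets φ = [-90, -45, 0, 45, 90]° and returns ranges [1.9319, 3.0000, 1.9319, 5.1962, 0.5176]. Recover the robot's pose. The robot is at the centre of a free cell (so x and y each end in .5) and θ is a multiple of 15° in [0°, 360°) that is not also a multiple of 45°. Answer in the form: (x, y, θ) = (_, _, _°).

(x, y, θ) = (4.5, 5.5, 255°)

The pose lattice has 36·16 = 576 candidates. Test each by forward raycasting.
  (8.5, 2.5, 30°): beam 1 = 1.0000 ≠ 1.9319 ✗
  (8.5, 1.5, 120°): beam 1 = 0.5774 ≠ 1.9319 ✗
  (5.5, 6.5, 150°): beam 1 = 0.5774 ≠ 1.9319 ✗
  (1.5, 1.5, 195°): beam 1 = 1.5529 ≠ 1.9319 ✗
  (5.5, 3.5, 210°): beam 1 = 3.0000 ≠ 1.9319 ✗
  …
  (4.5, 5.5, 255°): r_1=1.9319, r_2=3.0000, r_3=1.9319, r_4=5.1962, r_5=0.5176 — all match ✓
Only this pose fits every beam.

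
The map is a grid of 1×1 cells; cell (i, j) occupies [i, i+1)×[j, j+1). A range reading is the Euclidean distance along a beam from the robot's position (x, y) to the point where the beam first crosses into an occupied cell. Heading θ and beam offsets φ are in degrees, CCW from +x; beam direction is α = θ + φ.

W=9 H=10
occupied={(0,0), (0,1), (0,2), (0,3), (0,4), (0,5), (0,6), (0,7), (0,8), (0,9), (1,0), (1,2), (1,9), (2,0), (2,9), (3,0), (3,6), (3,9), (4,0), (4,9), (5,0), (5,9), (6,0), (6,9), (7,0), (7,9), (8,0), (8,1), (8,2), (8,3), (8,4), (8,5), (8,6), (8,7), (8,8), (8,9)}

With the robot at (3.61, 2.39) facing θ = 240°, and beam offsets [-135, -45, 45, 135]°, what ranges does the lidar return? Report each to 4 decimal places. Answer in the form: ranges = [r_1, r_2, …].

ranges = [6.8432, 2.7021, 1.4390, 4.5449]

beam 1: φ=-135°, α=105°
  dir = (cos 105°, sin 105°) = (-0.2588, 0.9659); from cell (3,2)
  next x-line at t=2.3569, next y-line at t=0.6315; Δt_x=3.8637, Δt_y=1.0353
    y: enter (3,3) at t=0.6315
    y: enter (3,4) at t=1.6668
    x: enter (2,4) at t=2.3569
    y: enter (2,5) at t=2.7021
    y: enter (2,6) at t=3.7373
    y: enter (2,7) at t=4.7726
    y: enter (2,8) at t=5.8079
    x: enter (1,8) at t=6.2206
    y: enter (1,9) at t=6.8432 ← occupied
  → r_1 = 6.8432
beam 2: φ=-45°, α=195°
  dir = (cos 195°, sin 195°) = (-0.9659, -0.2588); from cell (3,2)
  next x-line at t=0.6315, next y-line at t=1.5068; Δt_x=1.0353, Δt_y=3.8637
    x: enter (2,2) at t=0.6315
    y: enter (2,1) at t=1.5068
    x: enter (1,1) at t=1.6668
    x: enter (0,1) at t=2.7021 ← occupied
  → r_2 = 2.7021
beam 3: φ=45°, α=285°
  dir = (cos 285°, sin 285°) = (0.2588, -0.9659); from cell (3,2)
  next x-line at t=1.5068, next y-line at t=0.4038; Δt_x=3.8637, Δt_y=1.0353
    y: enter (3,1) at t=0.4038
    y: enter (3,0) at t=1.4390 ← occupied
  → r_3 = 1.4390
beam 4: φ=135°, α=15°
  dir = (cos 15°, sin 15°) = (0.9659, 0.2588); from cell (3,2)
  next x-line at t=0.4038, next y-line at t=2.3569; Δt_x=1.0353, Δt_y=3.8637
    x: enter (4,2) at t=0.4038
    x: enter (5,2) at t=1.4390
    y: enter (5,3) at t=2.3569
    x: enter (6,3) at t=2.4743
    x: enter (7,3) at t=3.5096
    x: enter (8,3) at t=4.5449 ← occupied
  → r_4 = 4.5449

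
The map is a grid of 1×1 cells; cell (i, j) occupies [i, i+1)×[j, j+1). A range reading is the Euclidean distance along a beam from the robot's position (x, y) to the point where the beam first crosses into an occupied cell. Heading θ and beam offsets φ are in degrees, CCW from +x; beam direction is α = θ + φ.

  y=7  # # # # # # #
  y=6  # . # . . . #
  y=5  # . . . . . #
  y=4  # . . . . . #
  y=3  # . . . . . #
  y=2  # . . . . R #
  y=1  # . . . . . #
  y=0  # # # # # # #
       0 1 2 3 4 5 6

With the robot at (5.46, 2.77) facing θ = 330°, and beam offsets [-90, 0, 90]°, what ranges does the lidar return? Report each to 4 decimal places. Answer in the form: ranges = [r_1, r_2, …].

beam 1: φ=-90°, α=240°
  dir = (cos 240°, sin 240°) = (-0.5000, -0.8660); from cell (5,2)
  next x-line at t=0.9200, next y-line at t=0.8891; Δt_x=2.0000, Δt_y=1.1547
    y: enter (5,1) at t=0.8891
    x: enter (4,1) at t=0.9200
    y: enter (4,0) at t=2.0438 ← occupied
  → r_1 = 2.0438
beam 2: φ=0°, α=330°
  dir = (cos 330°, sin 330°) = (0.8660, -0.5000); from cell (5,2)
  next x-line at t=0.6235, next y-line at t=1.5400; Δt_x=1.1547, Δt_y=2.0000
    x: enter (6,2) at t=0.6235 ← occupied
  → r_2 = 0.6235
beam 3: φ=90°, α=60°
  dir = (cos 60°, sin 60°) = (0.5000, 0.8660); from cell (5,2)
  next x-line at t=1.0800, next y-line at t=0.2656; Δt_x=2.0000, Δt_y=1.1547
    y: enter (5,3) at t=0.2656
    x: enter (6,3) at t=1.0800 ← occupied
  → r_3 = 1.0800

ranges = [2.0438, 0.6235, 1.0800]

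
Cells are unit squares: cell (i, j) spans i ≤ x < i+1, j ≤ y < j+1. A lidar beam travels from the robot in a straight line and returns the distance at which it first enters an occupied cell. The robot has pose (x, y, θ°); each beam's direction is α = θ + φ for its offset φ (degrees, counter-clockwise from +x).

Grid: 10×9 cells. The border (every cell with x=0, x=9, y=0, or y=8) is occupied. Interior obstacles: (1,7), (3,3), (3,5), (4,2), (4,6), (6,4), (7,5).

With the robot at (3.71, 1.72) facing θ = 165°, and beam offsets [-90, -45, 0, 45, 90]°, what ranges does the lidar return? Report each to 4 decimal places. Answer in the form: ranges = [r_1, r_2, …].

ranges = [1.1205, 5.4200, 2.8056, 1.4400, 0.7454]

beam 1: φ=-90°, α=75°
  dir = (cos 75°, sin 75°) = (0.2588, 0.9659); from cell (3,1)
  next x-line at t=1.1205, next y-line at t=0.2899; Δt_x=3.8637, Δt_y=1.0353
    y: enter (3,2) at t=0.2899
    x: enter (4,2) at t=1.1205 ← occupied
  → r_1 = 1.1205
beam 2: φ=-45°, α=120°
  dir = (cos 120°, sin 120°) = (-0.5000, 0.8660); from cell (3,1)
  next x-line at t=1.4200, next y-line at t=0.3233; Δt_x=2.0000, Δt_y=1.1547
    y: enter (3,2) at t=0.3233
    x: enter (2,2) at t=1.4200
    y: enter (2,3) at t=1.4780
    y: enter (2,4) at t=2.6327
    x: enter (1,4) at t=3.4200
    y: enter (1,5) at t=3.7874
    y: enter (1,6) at t=4.9421
    x: enter (0,6) at t=5.4200 ← occupied
  → r_2 = 5.4200
beam 3: φ=0°, α=165°
  dir = (cos 165°, sin 165°) = (-0.9659, 0.2588); from cell (3,1)
  next x-line at t=0.7350, next y-line at t=1.0818; Δt_x=1.0353, Δt_y=3.8637
    x: enter (2,1) at t=0.7350
    y: enter (2,2) at t=1.0818
    x: enter (1,2) at t=1.7703
    x: enter (0,2) at t=2.8056 ← occupied
  → r_3 = 2.8056
beam 4: φ=45°, α=210°
  dir = (cos 210°, sin 210°) = (-0.8660, -0.5000); from cell (3,1)
  next x-line at t=0.8198, next y-line at t=1.4400; Δt_x=1.1547, Δt_y=2.0000
    x: enter (2,1) at t=0.8198
    y: enter (2,0) at t=1.4400 ← occupied
  → r_4 = 1.4400
beam 5: φ=90°, α=255°
  dir = (cos 255°, sin 255°) = (-0.2588, -0.9659); from cell (3,1)
  next x-line at t=2.7432, next y-line at t=0.7454; Δt_x=3.8637, Δt_y=1.0353
    y: enter (3,0) at t=0.7454 ← occupied
  → r_5 = 0.7454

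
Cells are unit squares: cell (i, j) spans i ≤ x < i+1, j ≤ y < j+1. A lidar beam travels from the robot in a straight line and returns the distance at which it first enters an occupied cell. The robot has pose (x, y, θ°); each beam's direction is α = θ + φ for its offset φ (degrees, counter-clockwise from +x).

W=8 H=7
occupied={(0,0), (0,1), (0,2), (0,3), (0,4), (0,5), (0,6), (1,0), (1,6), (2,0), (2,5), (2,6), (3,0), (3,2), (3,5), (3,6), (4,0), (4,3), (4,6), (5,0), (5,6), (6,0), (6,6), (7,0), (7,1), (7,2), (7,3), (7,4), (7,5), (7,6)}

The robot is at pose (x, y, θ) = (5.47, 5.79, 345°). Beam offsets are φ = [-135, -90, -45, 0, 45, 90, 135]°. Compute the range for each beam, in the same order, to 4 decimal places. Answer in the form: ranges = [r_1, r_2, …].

ranges = [5.1615, 1.8531, 3.0600, 1.5840, 0.4200, 0.2174, 0.2425]

beam 1: φ=-135°, α=210°
  d=(-0.8660,-0.5000)  start (5,5)  tX=0.5427 tY=1.5800  stride 1/|dx|=1.1547 1/|dy|=2.0000
    cross x-line → (4,5), t=0.5427
    cross y-line → (4,4), t=1.5800
    cross x-line → (3,4), t=1.6974
    cross x-line → (2,4), t=2.8521
    cross y-line → (2,3), t=3.5800
    cross x-line → (1,3), t=4.0068
    cross x-line → (0,3), t=5.1615 (wall)
  → r_1 = 5.1615
beam 2: φ=-90°, α=255°
  d=(-0.2588,-0.9659)  start (5,5)  tX=1.8159 tY=0.8179  stride 1/|dx|=3.8637 1/|dy|=1.0353
    cross y-line → (5,4), t=0.8179
    cross x-line → (4,4), t=1.8159
    cross y-line → (4,3), t=1.8531 (wall)
  → r_2 = 1.8531
beam 3: φ=-45°, α=300°
  d=(0.5000,-0.8660)  start (5,5)  tX=1.0600 tY=0.9122  stride 1/|dx|=2.0000 1/|dy|=1.1547
    cross y-line → (5,4), t=0.9122
    cross x-line → (6,4), t=1.0600
    cross y-line → (6,3), t=2.0669
    cross x-line → (7,3), t=3.0600 (wall)
  → r_3 = 3.0600
beam 4: φ=0°, α=345°
  d=(0.9659,-0.2588)  start (5,5)  tX=0.5487 tY=3.0523  stride 1/|dx|=1.0353 1/|dy|=3.8637
    cross x-line → (6,5), t=0.5487
    cross x-line → (7,5), t=1.5840 (wall)
  → r_4 = 1.5840
beam 5: φ=45°, α=30°
  d=(0.8660,0.5000)  start (5,5)  tX=0.6120 tY=0.4200  stride 1/|dx|=1.1547 1/|dy|=2.0000
    cross y-line → (5,6), t=0.4200 (wall)
  → r_5 = 0.4200
beam 6: φ=90°, α=75°
  d=(0.2588,0.9659)  start (5,5)  tX=2.0478 tY=0.2174  stride 1/|dx|=3.8637 1/|dy|=1.0353
    cross y-line → (5,6), t=0.2174 (wall)
  → r_6 = 0.2174
beam 7: φ=135°, α=120°
  d=(-0.5000,0.8660)  start (5,5)  tX=0.9400 tY=0.2425  stride 1/|dx|=2.0000 1/|dy|=1.1547
    cross y-line → (5,6), t=0.2425 (wall)
  → r_7 = 0.2425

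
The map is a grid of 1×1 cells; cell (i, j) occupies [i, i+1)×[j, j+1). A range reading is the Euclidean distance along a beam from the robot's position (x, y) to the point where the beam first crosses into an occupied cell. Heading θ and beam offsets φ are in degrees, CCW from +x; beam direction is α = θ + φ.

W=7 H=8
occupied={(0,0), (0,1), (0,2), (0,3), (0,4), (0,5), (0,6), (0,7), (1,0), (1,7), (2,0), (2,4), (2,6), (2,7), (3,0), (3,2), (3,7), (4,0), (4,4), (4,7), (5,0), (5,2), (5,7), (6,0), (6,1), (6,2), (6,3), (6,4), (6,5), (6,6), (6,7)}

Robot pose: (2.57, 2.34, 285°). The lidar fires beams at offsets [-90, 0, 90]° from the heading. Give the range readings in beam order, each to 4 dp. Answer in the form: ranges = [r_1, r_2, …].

beam 1: φ=-90°, α=195°
  cosα=-0.9659 sinα=-0.2588 | (2,2) | tMaxX 0.5901 tMaxY 1.3137 | tΔX 1.0353 tΔY 3.8637
    t=0.5901 [x] (1,2)
    t=1.3137 [y] (1,1)
    t=1.6254 [x] (0,1) — stop
  → r_1 = 1.6254
beam 2: φ=0°, α=285°
  cosα=0.2588 sinα=-0.9659 | (2,2) | tMaxX 1.6614 tMaxY 0.3520 | tΔX 3.8637 tΔY 1.0353
    t=0.3520 [y] (2,1)
    t=1.3873 [y] (2,0) — stop
  → r_2 = 1.3873
beam 3: φ=90°, α=15°
  cosα=0.9659 sinα=0.2588 | (2,2) | tMaxX 0.4452 tMaxY 2.5500 | tΔX 1.0353 tΔY 3.8637
    t=0.4452 [x] (3,2) — stop
  → r_3 = 0.4452

ranges = [1.6254, 1.3873, 0.4452]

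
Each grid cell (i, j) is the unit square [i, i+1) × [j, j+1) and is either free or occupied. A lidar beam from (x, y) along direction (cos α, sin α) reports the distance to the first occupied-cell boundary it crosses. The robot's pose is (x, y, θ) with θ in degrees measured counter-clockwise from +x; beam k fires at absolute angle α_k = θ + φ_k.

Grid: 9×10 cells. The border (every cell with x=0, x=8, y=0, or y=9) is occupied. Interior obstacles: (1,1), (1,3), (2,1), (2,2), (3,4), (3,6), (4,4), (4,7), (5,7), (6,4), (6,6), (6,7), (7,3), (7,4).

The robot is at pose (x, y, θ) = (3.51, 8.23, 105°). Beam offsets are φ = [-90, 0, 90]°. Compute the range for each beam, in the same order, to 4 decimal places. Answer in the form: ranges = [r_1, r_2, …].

beam 1: φ=-90°, α=15°
  direction (0.9659, 0.2588); cell (3,8); t to first gridline: x 0.5073, y 2.9751 (then +1.0353 / +3.8637)
    (4,8) via x @ 0.5073
    (5,8) via x @ 1.5426
    (6,8) via x @ 2.5778
    (6,9) via y @ 2.9751  # hit
  → r_1 = 2.9751
beam 2: φ=0°, α=105°
  direction (-0.2588, 0.9659); cell (3,8); t to first gridline: x 1.9705, y 0.7972 (then +3.8637 / +1.0353)
    (3,9) via y @ 0.7972  # hit
  → r_2 = 0.7972
beam 3: φ=90°, α=195°
  direction (-0.9659, -0.2588); cell (3,8); t to first gridline: x 0.5280, y 0.8887 (then +1.0353 / +3.8637)
    (2,8) via x @ 0.5280
    (2,7) via y @ 0.8887
    (1,7) via x @ 1.5633
    (0,7) via x @ 2.5985  # hit
  → r_3 = 2.5985

ranges = [2.9751, 0.7972, 2.5985]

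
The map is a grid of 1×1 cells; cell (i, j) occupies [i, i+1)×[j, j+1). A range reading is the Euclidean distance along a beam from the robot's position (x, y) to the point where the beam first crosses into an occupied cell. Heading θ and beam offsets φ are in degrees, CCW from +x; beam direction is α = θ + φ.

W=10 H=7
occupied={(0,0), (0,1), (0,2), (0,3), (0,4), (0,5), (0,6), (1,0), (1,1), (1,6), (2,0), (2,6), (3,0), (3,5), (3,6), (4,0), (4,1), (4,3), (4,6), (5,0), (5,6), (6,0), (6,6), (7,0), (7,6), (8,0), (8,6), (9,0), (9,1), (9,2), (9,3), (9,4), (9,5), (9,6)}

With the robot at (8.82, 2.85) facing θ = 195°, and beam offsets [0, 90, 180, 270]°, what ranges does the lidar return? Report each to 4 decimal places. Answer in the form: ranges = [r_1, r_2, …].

beam 1: φ=0°, α=195°
  dir = (cos 195°, sin 195°) = (-0.9659, -0.2588); from cell (8,2)
  next x-line at t=0.8489, next y-line at t=3.2841; Δt_x=1.0353, Δt_y=3.8637
    x: enter (7,2) at t=0.8489
    x: enter (6,2) at t=1.8842
    x: enter (5,2) at t=2.9195
    y: enter (5,1) at t=3.2841
    x: enter (4,1) at t=3.9548 ← occupied
  → r_1 = 3.9548
beam 2: φ=90°, α=285°
  dir = (cos 285°, sin 285°) = (0.2588, -0.9659); from cell (8,2)
  next x-line at t=0.6955, next y-line at t=0.8800; Δt_x=3.8637, Δt_y=1.0353
    x: enter (9,2) at t=0.6955 ← occupied
  → r_2 = 0.6955
beam 3: φ=180°, α=15°
  dir = (cos 15°, sin 15°) = (0.9659, 0.2588); from cell (8,2)
  next x-line at t=0.1863, next y-line at t=0.5796; Δt_x=1.0353, Δt_y=3.8637
    x: enter (9,2) at t=0.1863 ← occupied
  → r_3 = 0.1863
beam 4: φ=270°, α=105°
  dir = (cos 105°, sin 105°) = (-0.2588, 0.9659); from cell (8,2)
  next x-line at t=3.1682, next y-line at t=0.1553; Δt_x=3.8637, Δt_y=1.0353
    y: enter (8,3) at t=0.1553
    y: enter (8,4) at t=1.1906
    y: enter (8,5) at t=2.2258
    x: enter (7,5) at t=3.1682
    y: enter (7,6) at t=3.2611 ← occupied
  → r_4 = 3.2611

ranges = [3.9548, 0.6955, 0.1863, 3.2611]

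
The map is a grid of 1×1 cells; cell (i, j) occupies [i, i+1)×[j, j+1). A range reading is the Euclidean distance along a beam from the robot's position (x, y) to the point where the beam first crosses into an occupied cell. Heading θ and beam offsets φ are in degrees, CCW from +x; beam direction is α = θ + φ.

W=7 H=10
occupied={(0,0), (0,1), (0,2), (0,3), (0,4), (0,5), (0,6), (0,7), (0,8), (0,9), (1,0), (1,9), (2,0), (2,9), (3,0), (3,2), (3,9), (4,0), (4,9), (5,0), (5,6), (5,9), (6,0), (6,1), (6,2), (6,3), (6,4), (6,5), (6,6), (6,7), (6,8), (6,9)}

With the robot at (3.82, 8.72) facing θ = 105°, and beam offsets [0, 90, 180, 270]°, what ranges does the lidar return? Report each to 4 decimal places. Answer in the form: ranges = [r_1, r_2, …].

ranges = [0.2899, 2.9195, 7.9923, 1.0818]

beam 1: φ=0°, α=105°
  cosα=-0.2588 sinα=0.9659 | (3,8) | tMaxX 3.1682 tMaxY 0.2899 | tΔX 3.8637 tΔY 1.0353
    t=0.2899 [y] (3,9) — stop
  → r_1 = 0.2899
beam 2: φ=90°, α=195°
  cosα=-0.9659 sinα=-0.2588 | (3,8) | tMaxX 0.8489 tMaxY 2.7819 | tΔX 1.0353 tΔY 3.8637
    t=0.8489 [x] (2,8)
    t=1.8842 [x] (1,8)
    t=2.7819 [y] (1,7)
    t=2.9195 [x] (0,7) — stop
  → r_2 = 2.9195
beam 3: φ=180°, α=285°
  cosα=0.2588 sinα=-0.9659 | (3,8) | tMaxX 0.6955 tMaxY 0.7454 | tΔX 3.8637 tΔY 1.0353
    t=0.6955 [x] (4,8)
    t=0.7454 [y] (4,7)
    t=1.7807 [y] (4,6)
    t=2.8160 [y] (4,5)
    t=3.8512 [y] (4,4)
    t=4.5592 [x] (5,4)
    t=4.8865 [y] (5,3)
    t=5.9218 [y] (5,2)
    t=6.9571 [y] (5,1)
    t=7.9923 [y] (5,0) — stop
  → r_3 = 7.9923
beam 4: φ=270°, α=15°
  cosα=0.9659 sinα=0.2588 | (3,8) | tMaxX 0.1863 tMaxY 1.0818 | tΔX 1.0353 tΔY 3.8637
    t=0.1863 [x] (4,8)
    t=1.0818 [y] (4,9) — stop
  → r_4 = 1.0818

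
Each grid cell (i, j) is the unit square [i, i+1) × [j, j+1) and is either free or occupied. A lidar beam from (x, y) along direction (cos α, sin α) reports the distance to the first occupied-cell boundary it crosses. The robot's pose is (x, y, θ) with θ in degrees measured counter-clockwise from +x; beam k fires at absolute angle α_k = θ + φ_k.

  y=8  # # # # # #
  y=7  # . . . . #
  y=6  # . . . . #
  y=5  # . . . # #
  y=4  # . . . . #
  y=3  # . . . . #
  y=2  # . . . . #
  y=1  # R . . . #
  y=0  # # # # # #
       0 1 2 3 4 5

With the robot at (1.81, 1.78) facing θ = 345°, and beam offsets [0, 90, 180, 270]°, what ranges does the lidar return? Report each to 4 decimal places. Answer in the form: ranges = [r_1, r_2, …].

beam 1: φ=0°, α=345°
  direction (0.9659, -0.2588); cell (1,1); t to first gridline: x 0.1967, y 3.0137 (then +1.0353 / +3.8637)
    (2,1) via x @ 0.1967
    (3,1) via x @ 1.2320
    (4,1) via x @ 2.2673
    (4,0) via y @ 3.0137  # hit
  → r_1 = 3.0137
beam 2: φ=90°, α=75°
  direction (0.2588, 0.9659); cell (1,1); t to first gridline: x 0.7341, y 0.2278 (then +3.8637 / +1.0353)
    (1,2) via y @ 0.2278
    (2,2) via x @ 0.7341
    (2,3) via y @ 1.2630
    (2,4) via y @ 2.2983
    (2,5) via y @ 3.3336
    (2,6) via y @ 4.3689
    (3,6) via x @ 4.5978
    (3,7) via y @ 5.4041
    (3,8) via y @ 6.4394  # hit
  → r_2 = 6.4394
beam 3: φ=180°, α=165°
  direction (-0.9659, 0.2588); cell (1,1); t to first gridline: x 0.8386, y 0.8500 (then +1.0353 / +3.8637)
    (0,1) via x @ 0.8386  # hit
  → r_3 = 0.8386
beam 4: φ=270°, α=255°
  direction (-0.2588, -0.9659); cell (1,1); t to first gridline: x 3.1296, y 0.8075 (then +3.8637 / +1.0353)
    (1,0) via y @ 0.8075  # hit
  → r_4 = 0.8075

ranges = [3.0137, 6.4394, 0.8386, 0.8075]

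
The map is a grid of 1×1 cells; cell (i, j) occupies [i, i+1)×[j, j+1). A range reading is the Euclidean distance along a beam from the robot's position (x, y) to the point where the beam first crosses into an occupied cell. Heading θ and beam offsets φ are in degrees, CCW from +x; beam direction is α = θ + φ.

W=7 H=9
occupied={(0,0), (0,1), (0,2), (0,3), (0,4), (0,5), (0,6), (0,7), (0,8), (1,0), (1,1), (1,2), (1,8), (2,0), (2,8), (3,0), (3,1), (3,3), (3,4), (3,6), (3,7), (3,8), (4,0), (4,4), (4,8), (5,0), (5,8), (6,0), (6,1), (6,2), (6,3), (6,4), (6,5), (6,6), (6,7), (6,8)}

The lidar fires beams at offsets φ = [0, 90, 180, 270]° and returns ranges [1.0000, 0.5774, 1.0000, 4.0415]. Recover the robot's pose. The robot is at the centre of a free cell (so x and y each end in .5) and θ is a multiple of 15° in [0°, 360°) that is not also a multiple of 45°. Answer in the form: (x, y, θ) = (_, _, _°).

Candidates: 27 free-cell centres × 16 headings = 432 poses. Raycast each; keep the one whose scan matches to 4 dp.
  (5.5, 4.5, 30°): beam 1 = 0.5774 ≠ 1.0000 ✗
  (2.5, 6.5, 30°): beam 1 = 0.5774 ≠ 1.0000 ✗
  (4.5, 5.5, 105°): beam 1 = 1.9319 ≠ 1.0000 ✗
  (2.5, 1.5, 15°): beam 1 = 0.5176 ≠ 1.0000 ✗
  (4.5, 7.5, 120°): beam 1 = 0.5774 ≠ 1.0000 ✗
  …
  (5.5, 3.5, 300°): r_1=1.0000, r_2=0.5774, r_3=1.0000, r_4=4.0415 — all match ✓
Only this pose fits every beam.

(x, y, θ) = (5.5, 3.5, 300°)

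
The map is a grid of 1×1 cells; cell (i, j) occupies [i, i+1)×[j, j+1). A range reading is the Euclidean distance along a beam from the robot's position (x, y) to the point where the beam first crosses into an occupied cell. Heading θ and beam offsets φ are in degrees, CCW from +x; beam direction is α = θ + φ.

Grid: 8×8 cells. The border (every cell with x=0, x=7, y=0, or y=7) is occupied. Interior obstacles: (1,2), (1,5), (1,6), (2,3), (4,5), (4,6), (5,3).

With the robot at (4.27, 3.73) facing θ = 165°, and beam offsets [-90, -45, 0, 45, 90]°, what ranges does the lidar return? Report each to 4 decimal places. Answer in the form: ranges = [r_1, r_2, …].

ranges = [1.3148, 3.7759, 3.3854, 2.6212, 2.8263]

beam 1: φ=-90°, α=75°
  dir = (cos 75°, sin 75°) = (0.2588, 0.9659); from cell (4,3)
  next x-line at t=2.8205, next y-line at t=0.2795; Δt_x=3.8637, Δt_y=1.0353
    y: enter (4,4) at t=0.2795
    y: enter (4,5) at t=1.3148 ← occupied
  → r_1 = 1.3148
beam 2: φ=-45°, α=120°
  dir = (cos 120°, sin 120°) = (-0.5000, 0.8660); from cell (4,3)
  next x-line at t=0.5400, next y-line at t=0.3118; Δt_x=2.0000, Δt_y=1.1547
    y: enter (4,4) at t=0.3118
    x: enter (3,4) at t=0.5400
    y: enter (3,5) at t=1.4665
    x: enter (2,5) at t=2.5400
    y: enter (2,6) at t=2.6212
    y: enter (2,7) at t=3.7759 ← occupied
  → r_2 = 3.7759
beam 3: φ=0°, α=165°
  dir = (cos 165°, sin 165°) = (-0.9659, 0.2588); from cell (4,3)
  next x-line at t=0.2795, next y-line at t=1.0432; Δt_x=1.0353, Δt_y=3.8637
    x: enter (3,3) at t=0.2795
    y: enter (3,4) at t=1.0432
    x: enter (2,4) at t=1.3148
    x: enter (1,4) at t=2.3501
    x: enter (0,4) at t=3.3854 ← occupied
  → r_3 = 3.3854
beam 4: φ=45°, α=210°
  dir = (cos 210°, sin 210°) = (-0.8660, -0.5000); from cell (4,3)
  next x-line at t=0.3118, next y-line at t=1.4600; Δt_x=1.1547, Δt_y=2.0000
    x: enter (3,3) at t=0.3118
    y: enter (3,2) at t=1.4600
    x: enter (2,2) at t=1.4665
    x: enter (1,2) at t=2.6212 ← occupied
  → r_4 = 2.6212
beam 5: φ=90°, α=255°
  dir = (cos 255°, sin 255°) = (-0.2588, -0.9659); from cell (4,3)
  next x-line at t=1.0432, next y-line at t=0.7558; Δt_x=3.8637, Δt_y=1.0353
    y: enter (4,2) at t=0.7558
    x: enter (3,2) at t=1.0432
    y: enter (3,1) at t=1.7910
    y: enter (3,0) at t=2.8263 ← occupied
  → r_5 = 2.8263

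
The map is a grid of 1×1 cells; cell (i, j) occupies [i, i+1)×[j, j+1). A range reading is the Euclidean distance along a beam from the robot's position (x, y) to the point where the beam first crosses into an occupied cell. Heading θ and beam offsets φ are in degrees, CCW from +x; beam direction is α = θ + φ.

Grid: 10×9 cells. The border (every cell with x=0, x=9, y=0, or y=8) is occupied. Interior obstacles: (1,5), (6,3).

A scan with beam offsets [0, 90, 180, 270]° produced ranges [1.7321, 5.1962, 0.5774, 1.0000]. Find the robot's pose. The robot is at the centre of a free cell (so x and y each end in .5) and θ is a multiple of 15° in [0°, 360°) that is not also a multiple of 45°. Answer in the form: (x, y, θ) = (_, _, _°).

Candidates: 54 free-cell centres × 16 headings = 864 poses. Raycast each; keep the one whose scan matches to 4 dp.
  (8.5, 2.5, 165°): beam 1 = 1.9319 ≠ 1.7321 ✗
  (4.5, 4.5, 300°): beam 1 = 4.0415 ≠ 1.7321 ✗
  (8.5, 1.5, 30°): beam 1 = 0.5774 ≠ 1.7321 ✗
  (6.5, 7.5, 300°): beam 1 = 5.0000 ≠ 1.7321 ✗
  …
  (5.5, 1.5, 60°): r_1=1.7321, r_2=5.1962, r_3=0.5774, r_4=1.0000 — all match ✓
No second candidate reproduces the full scan.

(x, y, θ) = (5.5, 1.5, 60°)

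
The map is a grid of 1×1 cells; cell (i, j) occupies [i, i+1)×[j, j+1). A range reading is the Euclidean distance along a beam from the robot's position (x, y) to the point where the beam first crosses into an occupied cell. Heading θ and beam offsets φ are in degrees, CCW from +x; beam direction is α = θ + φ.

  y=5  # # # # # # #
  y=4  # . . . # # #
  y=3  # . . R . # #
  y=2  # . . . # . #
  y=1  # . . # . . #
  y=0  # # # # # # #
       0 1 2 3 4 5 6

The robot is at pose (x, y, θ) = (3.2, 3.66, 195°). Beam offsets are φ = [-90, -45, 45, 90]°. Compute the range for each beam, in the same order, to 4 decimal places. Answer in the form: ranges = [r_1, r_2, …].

beam 1: φ=-90°, α=105°
  dir = (cos 105°, sin 105°) = (-0.2588, 0.9659); from cell (3,3)
  next x-line at t=0.7727, next y-line at t=0.3520; Δt_x=3.8637, Δt_y=1.0353
    y: enter (3,4) at t=0.3520
    x: enter (2,4) at t=0.7727
    y: enter (2,5) at t=1.3873 ← occupied
  → r_1 = 1.3873
beam 2: φ=-45°, α=150°
  dir = (cos 150°, sin 150°) = (-0.8660, 0.5000); from cell (3,3)
  next x-line at t=0.2309, next y-line at t=0.6800; Δt_x=1.1547, Δt_y=2.0000
    x: enter (2,3) at t=0.2309
    y: enter (2,4) at t=0.6800
    x: enter (1,4) at t=1.3856
    x: enter (0,4) at t=2.5403 ← occupied
  → r_2 = 2.5403
beam 3: φ=45°, α=240°
  dir = (cos 240°, sin 240°) = (-0.5000, -0.8660); from cell (3,3)
  next x-line at t=0.4000, next y-line at t=0.7621; Δt_x=2.0000, Δt_y=1.1547
    x: enter (2,3) at t=0.4000
    y: enter (2,2) at t=0.7621
    y: enter (2,1) at t=1.9168
    x: enter (1,1) at t=2.4000
    y: enter (1,0) at t=3.0715 ← occupied
  → r_3 = 3.0715
beam 4: φ=90°, α=285°
  dir = (cos 285°, sin 285°) = (0.2588, -0.9659); from cell (3,3)
  next x-line at t=3.0910, next y-line at t=0.6833; Δt_x=3.8637, Δt_y=1.0353
    y: enter (3,2) at t=0.6833
    y: enter (3,1) at t=1.7186 ← occupied
  → r_4 = 1.7186

ranges = [1.3873, 2.5403, 3.0715, 1.7186]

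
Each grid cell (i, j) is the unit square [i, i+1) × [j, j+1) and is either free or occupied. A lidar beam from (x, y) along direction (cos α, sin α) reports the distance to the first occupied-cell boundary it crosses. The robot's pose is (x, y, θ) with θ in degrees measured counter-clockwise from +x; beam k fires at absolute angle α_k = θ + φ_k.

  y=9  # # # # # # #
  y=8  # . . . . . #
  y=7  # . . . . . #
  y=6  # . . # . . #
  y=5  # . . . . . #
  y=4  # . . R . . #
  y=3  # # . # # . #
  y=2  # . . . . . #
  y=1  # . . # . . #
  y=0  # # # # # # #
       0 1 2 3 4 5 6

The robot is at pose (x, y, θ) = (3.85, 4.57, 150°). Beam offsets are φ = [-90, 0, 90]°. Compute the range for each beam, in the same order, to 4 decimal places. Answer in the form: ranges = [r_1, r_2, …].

beam 1: φ=-90°, α=60°
  d=(0.5000,0.8660)  start (3,4)  tX=0.3000 tY=0.4965  stride 1/|dx|=2.0000 1/|dy|=1.1547
    cross x-line → (4,4), t=0.3000
    cross y-line → (4,5), t=0.4965
    cross y-line → (4,6), t=1.6512
    cross x-line → (5,6), t=2.3000
    cross y-line → (5,7), t=2.8059
    cross y-line → (5,8), t=3.9606
    cross x-line → (6,8), t=4.3000 (wall)
  → r_1 = 4.3000
beam 2: φ=0°, α=150°
  d=(-0.8660,0.5000)  start (3,4)  tX=0.9815 tY=0.8600  stride 1/|dx|=1.1547 1/|dy|=2.0000
    cross y-line → (3,5), t=0.8600
    cross x-line → (2,5), t=0.9815
    cross x-line → (1,5), t=2.1362
    cross y-line → (1,6), t=2.8600
    cross x-line → (0,6), t=3.2909 (wall)
  → r_2 = 3.2909
beam 3: φ=90°, α=240°
  d=(-0.5000,-0.8660)  start (3,4)  tX=1.7000 tY=0.6582  stride 1/|dx|=2.0000 1/|dy|=1.1547
    cross y-line → (3,3), t=0.6582 (wall)
  → r_3 = 0.6582

ranges = [4.3000, 3.2909, 0.6582]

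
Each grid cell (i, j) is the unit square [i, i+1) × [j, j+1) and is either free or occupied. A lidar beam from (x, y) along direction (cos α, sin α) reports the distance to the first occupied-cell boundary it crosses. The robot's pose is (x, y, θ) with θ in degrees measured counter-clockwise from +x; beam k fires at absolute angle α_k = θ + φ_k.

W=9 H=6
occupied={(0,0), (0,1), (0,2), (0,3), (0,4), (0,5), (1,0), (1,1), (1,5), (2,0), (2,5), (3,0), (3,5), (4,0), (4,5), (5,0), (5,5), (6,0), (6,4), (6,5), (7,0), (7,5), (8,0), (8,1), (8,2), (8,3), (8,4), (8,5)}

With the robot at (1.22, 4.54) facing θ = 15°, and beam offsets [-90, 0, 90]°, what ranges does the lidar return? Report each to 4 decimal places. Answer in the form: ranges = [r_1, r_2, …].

ranges = [2.6296, 1.7773, 0.4762]

beam 1: φ=-90°, α=285°
  cosα=0.2588 sinα=-0.9659 | (1,4) | tMaxX 3.0137 tMaxY 0.5590 | tΔX 3.8637 tΔY 1.0353
    t=0.5590 [y] (1,3)
    t=1.5943 [y] (1,2)
    t=2.6296 [y] (1,1) — stop
  → r_1 = 2.6296
beam 2: φ=0°, α=15°
  cosα=0.9659 sinα=0.2588 | (1,4) | tMaxX 0.8075 tMaxY 1.7773 | tΔX 1.0353 tΔY 3.8637
    t=0.8075 [x] (2,4)
    t=1.7773 [y] (2,5) — stop
  → r_2 = 1.7773
beam 3: φ=90°, α=105°
  cosα=-0.2588 sinα=0.9659 | (1,4) | tMaxX 0.8500 tMaxY 0.4762 | tΔX 3.8637 tΔY 1.0353
    t=0.4762 [y] (1,5) — stop
  → r_3 = 0.4762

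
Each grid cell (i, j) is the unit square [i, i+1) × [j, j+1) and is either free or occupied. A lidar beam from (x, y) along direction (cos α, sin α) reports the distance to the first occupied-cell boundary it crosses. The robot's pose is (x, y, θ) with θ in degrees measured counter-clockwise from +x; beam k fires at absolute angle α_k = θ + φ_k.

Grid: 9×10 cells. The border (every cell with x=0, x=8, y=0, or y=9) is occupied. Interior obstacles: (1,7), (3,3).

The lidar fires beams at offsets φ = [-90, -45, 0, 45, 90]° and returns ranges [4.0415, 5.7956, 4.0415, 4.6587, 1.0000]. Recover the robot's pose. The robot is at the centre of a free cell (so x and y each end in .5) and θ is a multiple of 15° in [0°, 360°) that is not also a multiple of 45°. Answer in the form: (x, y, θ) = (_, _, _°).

Candidates: 54 free-cell centres × 16 headings = 864 poses. Raycast each; keep the one whose scan matches to 4 dp.
  (4.5, 6.5, 255°): beam 1 = 2.5882 ≠ 4.0415 ✗
  (2.5, 5.5, 285°): beam 1 = 1.5529 ≠ 4.0415 ✗
  (3.5, 4.5, 285°): beam 1 = 2.5882 ≠ 4.0415 ✗
  …
  (7.5, 5.5, 210°): r_1=4.0415, r_2=5.7956, r_3=4.0415, r_4=4.6587, r_5=1.0000 — all match ✓
Unique over the lattice → pose = (7.5, 5.5, 210°).

(x, y, θ) = (7.5, 5.5, 210°)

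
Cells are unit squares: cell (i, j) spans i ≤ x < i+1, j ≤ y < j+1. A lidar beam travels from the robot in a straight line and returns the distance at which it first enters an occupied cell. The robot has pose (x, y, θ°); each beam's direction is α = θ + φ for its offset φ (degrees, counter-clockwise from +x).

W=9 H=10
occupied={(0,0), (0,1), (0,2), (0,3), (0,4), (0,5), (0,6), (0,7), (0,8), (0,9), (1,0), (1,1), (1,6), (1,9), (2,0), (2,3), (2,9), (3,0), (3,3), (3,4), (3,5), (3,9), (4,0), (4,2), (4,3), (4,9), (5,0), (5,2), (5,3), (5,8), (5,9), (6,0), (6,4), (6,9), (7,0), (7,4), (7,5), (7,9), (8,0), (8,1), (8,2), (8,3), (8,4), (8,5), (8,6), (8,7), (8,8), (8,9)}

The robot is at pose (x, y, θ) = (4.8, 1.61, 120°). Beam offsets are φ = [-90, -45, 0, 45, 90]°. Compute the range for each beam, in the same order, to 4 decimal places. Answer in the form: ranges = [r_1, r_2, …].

beam 1: φ=-90°, α=30°
  d=(0.8660,0.5000)  start (4,1)  tX=0.2309 tY=0.7800  stride 1/|dx|=1.1547 1/|dy|=2.0000
    cross x-line → (5,1), t=0.2309
    cross y-line → (5,2), t=0.7800 (wall)
  → r_1 = 0.7800
beam 2: φ=-45°, α=75°
  d=(0.2588,0.9659)  start (4,1)  tX=0.7727 tY=0.4038  stride 1/|dx|=3.8637 1/|dy|=1.0353
    cross y-line → (4,2), t=0.4038 (wall)
  → r_2 = 0.4038
beam 3: φ=0°, α=120°
  d=(-0.5000,0.8660)  start (4,1)  tX=1.6000 tY=0.4503  stride 1/|dx|=2.0000 1/|dy|=1.1547
    cross y-line → (4,2), t=0.4503 (wall)
  → r_3 = 0.4503
beam 4: φ=45°, α=165°
  d=(-0.9659,0.2588)  start (4,1)  tX=0.8282 tY=1.5068  stride 1/|dx|=1.0353 1/|dy|=3.8637
    cross x-line → (3,1), t=0.8282
    cross y-line → (3,2), t=1.5068
    cross x-line → (2,2), t=1.8635
    cross x-line → (1,2), t=2.8988
    cross x-line → (0,2), t=3.9340 (wall)
  → r_4 = 3.9340
beam 5: φ=90°, α=210°
  d=(-0.8660,-0.5000)  start (4,1)  tX=0.9238 tY=1.2200  stride 1/|dx|=1.1547 1/|dy|=2.0000
    cross x-line → (3,1), t=0.9238
    cross y-line → (3,0), t=1.2200 (wall)
  → r_5 = 1.2200

ranges = [0.7800, 0.4038, 0.4503, 3.9340, 1.2200]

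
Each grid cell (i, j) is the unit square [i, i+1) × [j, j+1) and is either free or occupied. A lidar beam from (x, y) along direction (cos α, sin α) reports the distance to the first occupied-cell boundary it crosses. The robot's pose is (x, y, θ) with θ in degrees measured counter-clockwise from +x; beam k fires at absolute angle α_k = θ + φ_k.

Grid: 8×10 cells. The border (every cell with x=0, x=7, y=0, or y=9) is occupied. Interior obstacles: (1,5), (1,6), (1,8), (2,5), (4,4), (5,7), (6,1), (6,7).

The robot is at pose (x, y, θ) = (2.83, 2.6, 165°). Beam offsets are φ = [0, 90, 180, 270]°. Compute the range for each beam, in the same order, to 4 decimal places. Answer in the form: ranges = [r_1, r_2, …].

ranges = [1.8946, 1.6564, 3.2818, 6.6258]

beam 1: φ=0°, α=165°
  cosα=-0.9659 sinα=0.2588 | (2,2) | tMaxX 0.8593 tMaxY 1.5455 | tΔX 1.0353 tΔY 3.8637
    t=0.8593 [x] (1,2)
    t=1.5455 [y] (1,3)
    t=1.8946 [x] (0,3) — stop
  → r_1 = 1.8946
beam 2: φ=90°, α=255°
  cosα=-0.2588 sinα=-0.9659 | (2,2) | tMaxX 3.2069 tMaxY 0.6212 | tΔX 3.8637 tΔY 1.0353
    t=0.6212 [y] (2,1)
    t=1.6564 [y] (2,0) — stop
  → r_2 = 1.6564
beam 3: φ=180°, α=345°
  cosα=0.9659 sinα=-0.2588 | (2,2) | tMaxX 0.1760 tMaxY 2.3182 | tΔX 1.0353 tΔY 3.8637
    t=0.1760 [x] (3,2)
    t=1.2113 [x] (4,2)
    t=2.2465 [x] (5,2)
    t=2.3182 [y] (5,1)
    t=3.2818 [x] (6,1) — stop
  → r_3 = 3.2818
beam 4: φ=270°, α=75°
  cosα=0.2588 sinα=0.9659 | (2,2) | tMaxX 0.6568 tMaxY 0.4141 | tΔX 3.8637 tΔY 1.0353
    t=0.4141 [y] (2,3)
    t=0.6568 [x] (3,3)
    t=1.4494 [y] (3,4)
    t=2.4847 [y] (3,5)
    t=3.5199 [y] (3,6)
    t=4.5205 [x] (4,6)
    t=4.5552 [y] (4,7)
    t=5.5905 [y] (4,8)
    t=6.6258 [y] (4,9) — stop
  → r_4 = 6.6258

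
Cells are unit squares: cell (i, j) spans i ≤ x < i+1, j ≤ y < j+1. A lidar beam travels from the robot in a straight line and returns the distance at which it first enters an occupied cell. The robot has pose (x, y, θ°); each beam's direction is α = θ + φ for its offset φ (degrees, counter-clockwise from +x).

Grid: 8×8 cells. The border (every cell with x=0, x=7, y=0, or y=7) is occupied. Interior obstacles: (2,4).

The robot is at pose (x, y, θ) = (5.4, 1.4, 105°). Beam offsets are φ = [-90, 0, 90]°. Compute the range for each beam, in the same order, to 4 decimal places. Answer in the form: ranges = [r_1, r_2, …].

ranges = [1.6564, 5.7975, 1.5455]

beam 1: φ=-90°, α=15°
  cosα=0.9659 sinα=0.2588 | (5,1) | tMaxX 0.6212 tMaxY 2.3182 | tΔX 1.0353 tΔY 3.8637
    t=0.6212 [x] (6,1)
    t=1.6564 [x] (7,1) — stop
  → r_1 = 1.6564
beam 2: φ=0°, α=105°
  cosα=-0.2588 sinα=0.9659 | (5,1) | tMaxX 1.5455 tMaxY 0.6212 | tΔX 3.8637 tΔY 1.0353
    t=0.6212 [y] (5,2)
    t=1.5455 [x] (4,2)
    t=1.6564 [y] (4,3)
    t=2.6917 [y] (4,4)
    t=3.7270 [y] (4,5)
    t=4.7623 [y] (4,6)
    t=5.4092 [x] (3,6)
    t=5.7975 [y] (3,7) — stop
  → r_2 = 5.7975
beam 3: φ=90°, α=195°
  cosα=-0.9659 sinα=-0.2588 | (5,1) | tMaxX 0.4141 tMaxY 1.5455 | tΔX 1.0353 tΔY 3.8637
    t=0.4141 [x] (4,1)
    t=1.4494 [x] (3,1)
    t=1.5455 [y] (3,0) — stop
  → r_3 = 1.5455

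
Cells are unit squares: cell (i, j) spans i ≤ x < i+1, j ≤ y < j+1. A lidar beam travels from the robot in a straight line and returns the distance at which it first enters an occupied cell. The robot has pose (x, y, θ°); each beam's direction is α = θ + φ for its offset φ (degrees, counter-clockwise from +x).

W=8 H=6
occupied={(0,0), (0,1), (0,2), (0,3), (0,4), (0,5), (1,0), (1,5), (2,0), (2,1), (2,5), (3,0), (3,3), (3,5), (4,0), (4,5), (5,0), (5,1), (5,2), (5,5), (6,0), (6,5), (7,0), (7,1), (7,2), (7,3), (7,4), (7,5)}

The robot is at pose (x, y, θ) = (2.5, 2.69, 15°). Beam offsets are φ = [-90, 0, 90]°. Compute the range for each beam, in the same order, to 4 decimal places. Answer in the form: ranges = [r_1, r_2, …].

beam 1: φ=-90°, α=285°
  dir = (cos 285°, sin 285°) = (0.2588, -0.9659); from cell (2,2)
  next x-line at t=1.9319, next y-line at t=0.7143; Δt_x=3.8637, Δt_y=1.0353
    y: enter (2,1) at t=0.7143 ← occupied
  → r_1 = 0.7143
beam 2: φ=0°, α=15°
  dir = (cos 15°, sin 15°) = (0.9659, 0.2588); from cell (2,2)
  next x-line at t=0.5176, next y-line at t=1.1977; Δt_x=1.0353, Δt_y=3.8637
    x: enter (3,2) at t=0.5176
    y: enter (3,3) at t=1.1977 ← occupied
  → r_2 = 1.1977
beam 3: φ=90°, α=105°
  dir = (cos 105°, sin 105°) = (-0.2588, 0.9659); from cell (2,2)
  next x-line at t=1.9319, next y-line at t=0.3209; Δt_x=3.8637, Δt_y=1.0353
    y: enter (2,3) at t=0.3209
    y: enter (2,4) at t=1.3562
    x: enter (1,4) at t=1.9319
    y: enter (1,5) at t=2.3915 ← occupied
  → r_3 = 2.3915

ranges = [0.7143, 1.1977, 2.3915]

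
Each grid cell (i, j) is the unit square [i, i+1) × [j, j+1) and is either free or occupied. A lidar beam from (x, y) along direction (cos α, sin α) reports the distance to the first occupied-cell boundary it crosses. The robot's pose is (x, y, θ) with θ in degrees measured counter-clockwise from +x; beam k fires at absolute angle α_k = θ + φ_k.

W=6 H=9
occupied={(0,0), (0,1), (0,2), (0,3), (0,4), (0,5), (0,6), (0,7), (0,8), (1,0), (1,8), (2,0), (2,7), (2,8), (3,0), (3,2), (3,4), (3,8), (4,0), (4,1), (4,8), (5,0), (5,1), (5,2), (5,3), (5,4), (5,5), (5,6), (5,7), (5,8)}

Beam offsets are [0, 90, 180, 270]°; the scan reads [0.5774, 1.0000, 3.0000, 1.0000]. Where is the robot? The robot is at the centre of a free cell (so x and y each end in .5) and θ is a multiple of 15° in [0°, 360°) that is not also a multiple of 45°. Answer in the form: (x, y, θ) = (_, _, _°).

(x, y, θ) = (2.5, 1.5, 300°)

Enumerate (i+0.5, j+0.5, θ) over the 24 free cells and 16 admissible headings. For each, cast all 4 beams and compare to the given ranges.
  (2.5, 5.5, 60°): beam 1 = 2.8868 ≠ 0.5774 ✗
  (4.5, 6.5, 165°): beam 1 = 1.9319 ≠ 0.5774 ✗
  (1.5, 7.5, 285°): beam 1 = 6.7293 ≠ 0.5774 ✗
  …
  (2.5, 1.5, 300°): r_1=0.5774, r_2=1.0000, r_3=3.0000, r_4=1.0000 — all match ✓
Only this pose fits every beam.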